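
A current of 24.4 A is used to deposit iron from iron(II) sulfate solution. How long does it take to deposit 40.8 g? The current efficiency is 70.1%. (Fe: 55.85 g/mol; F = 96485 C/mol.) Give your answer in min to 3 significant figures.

137 min

n(Fe) = 40.8 / 55.85 = 0.7305 mol
Fe²⁺ + 2e⁻ → Fe, so n(e⁻) = 2 × 0.7305 = 1.461 mol
Q = 1.461 × 96485 / 0.701 = 2.011×10^5 C
t = Q / I = 2.011×10^5 / 24.4 = 8242 s = 137 min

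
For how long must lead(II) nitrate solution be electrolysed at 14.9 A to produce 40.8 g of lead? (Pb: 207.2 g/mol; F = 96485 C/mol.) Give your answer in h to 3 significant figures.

n(Pb) = 40.8 / 207.2 = 0.1969 mol
Pb²⁺ + 2e⁻ → Pb, so n(e⁻) = 2 × 0.1969 = 0.3938 mol
Q = 0.3938 × 96485 = 38000 C
t = Q / I = 38000 / 14.9 = 2550 s = 0.708 h

0.708 h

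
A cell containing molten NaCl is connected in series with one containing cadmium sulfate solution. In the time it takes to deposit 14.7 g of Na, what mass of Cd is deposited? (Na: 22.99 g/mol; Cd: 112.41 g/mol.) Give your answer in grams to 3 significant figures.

35.9 g

n(Na) = 14.7 / 22.99 = 0.6394 mol
Na⁺ + e⁻ → Na, so n(e⁻) = 0.6394 mol
In series, the same 0.6394 mol of electrons flows through the second cell.
Cd²⁺ + 2e⁻ → Cd, so n(Cd) = 0.6394 / 2 = 0.3197 mol
m(Cd) = 0.3197 × 112.41 = 35.9 g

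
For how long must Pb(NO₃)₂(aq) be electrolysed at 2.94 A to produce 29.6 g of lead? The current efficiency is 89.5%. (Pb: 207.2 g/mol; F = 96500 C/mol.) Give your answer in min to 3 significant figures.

n(Pb) = 29.6 / 207.2 = 0.1429 mol
Pb²⁺ + 2e⁻ → Pb, so n(e⁻) = 2 × 0.1429 = 0.2858 mol
Q = 0.2858 × 96500 / 0.895 = 30820 C
t = Q / I = 30820 / 2.94 = 10480 s = 175 min

175 min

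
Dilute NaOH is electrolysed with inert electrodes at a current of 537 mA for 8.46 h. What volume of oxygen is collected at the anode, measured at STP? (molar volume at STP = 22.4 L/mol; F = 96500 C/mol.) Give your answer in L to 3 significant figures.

Q = It = 0.537 × 30456 = 16350 C
Moles of electrons = 16350 / 96500 = 0.1694 mol
2H₂O → O₂ + 4H⁺ + 4e⁻, so n(O₂) = 0.1694 / 4 = 0.04235 mol
V = 0.04235 × 22.4 = 0.9486 L

0.949 L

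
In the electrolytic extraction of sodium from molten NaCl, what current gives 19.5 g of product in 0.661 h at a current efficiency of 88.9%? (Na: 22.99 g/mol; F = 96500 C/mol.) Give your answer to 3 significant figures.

38.7 A

n(Na) = 19.5 / 22.99 = 0.8482 mol
Na⁺ + e⁻ → Na, so n(e⁻) = 0.8482 mol
Q = 0.8482 × 96500 / 0.889 = 92070 C
I = Q / t = 92070 / 2379.6 s = 38.7 A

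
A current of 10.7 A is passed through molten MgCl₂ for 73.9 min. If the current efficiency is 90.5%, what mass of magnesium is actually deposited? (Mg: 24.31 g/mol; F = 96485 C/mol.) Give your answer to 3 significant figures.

Q = 10.7 × 4434 = 47440 C
n(e⁻) = 47440 / 96485 = 0.4917 mol
Mg²⁺ + 2e⁻ → Mg, so theoretical m(Mg) = 0.2459 × 24.31 = 5.978 g
Actual mass = 90.5% × 5.978 = 5.41 g

5.41 g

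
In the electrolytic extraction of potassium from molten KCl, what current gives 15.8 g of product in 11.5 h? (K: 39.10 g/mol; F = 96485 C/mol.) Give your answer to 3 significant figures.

0.942 A

n(K) = 15.8 / 39.10 = 0.4041 mol
K⁺ + e⁻ → K, so n(e⁻) = 0.4041 mol
Q = 0.4041 × 96485 = 38990 C
I = Q / t = 38990 / 41400 s = 0.942 A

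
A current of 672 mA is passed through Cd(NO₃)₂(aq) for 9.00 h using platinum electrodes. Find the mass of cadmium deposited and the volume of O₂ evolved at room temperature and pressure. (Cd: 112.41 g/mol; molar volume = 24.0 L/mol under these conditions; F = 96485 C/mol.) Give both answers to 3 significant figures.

Q = 0.672 × 32400 = 21770 C; n(e⁻) = 21770 / 96485 = 0.2256 mol
Cathode: Cd²⁺ + 2e⁻ → Cd → n(Cd) = 0.2256/2 = 0.1128 mol → 12.7 g
Anode: 2H₂O → O₂ + 4H⁺ + 4e⁻ → n(O₂) = 0.2256/4 = 0.05640 mol → 1.35 L

12.7 g Cd; 1.35 L O₂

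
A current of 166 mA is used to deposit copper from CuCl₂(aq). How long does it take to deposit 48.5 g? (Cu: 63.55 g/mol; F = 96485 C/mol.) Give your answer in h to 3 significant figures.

n(Cu) = 48.5 / 63.55 = 0.7632 mol
Cu²⁺ + 2e⁻ → Cu, so n(e⁻) = 2 × 0.7632 = 1.526 mol
Q = 1.526 × 96485 = 1.472×10^5 C
t = Q / I = 1.472×10^5 / 0.166 = 8.867×10^5 s = 246 h

246 h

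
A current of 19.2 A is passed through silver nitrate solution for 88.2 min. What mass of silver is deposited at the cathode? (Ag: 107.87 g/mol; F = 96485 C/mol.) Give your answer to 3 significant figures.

114 g

Q = It = 19.2 × 5292 = 1.016×10^5 C
Moles of electrons = 1.016×10^5 / 96485 = 1.053 mol
Ag⁺ + e⁻ → Ag, so n(Ag) = 1.053 mol
m = 1.053 × 107.87 = 114 g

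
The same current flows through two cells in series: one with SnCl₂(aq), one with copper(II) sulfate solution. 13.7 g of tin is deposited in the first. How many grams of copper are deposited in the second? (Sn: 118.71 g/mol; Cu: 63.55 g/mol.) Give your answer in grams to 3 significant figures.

7.33 g

n(Sn) = 13.7 / 118.71 = 0.1154 mol
Sn²⁺ + 2e⁻ → Sn, so n(e⁻) = 2 × 0.1154 = 0.2308 mol
Same current for the same time ⇒ same n(e⁻) = 0.2308 mol in both cells.
Cu²⁺ + 2e⁻ → Cu, so n(Cu) = 0.2308 / 2 = 0.1154 mol
m(Cu) = 0.1154 × 63.55 = 7.33 g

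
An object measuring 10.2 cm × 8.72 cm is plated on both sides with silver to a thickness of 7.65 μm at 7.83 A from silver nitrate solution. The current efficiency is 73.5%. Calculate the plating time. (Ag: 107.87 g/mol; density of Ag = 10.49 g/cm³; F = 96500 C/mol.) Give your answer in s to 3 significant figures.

Plated area = 2 × 10.2 × 8.72 = 177.9 cm²
Volume = 177.9 × 7.65×10⁻⁴ cm = 0.1361 cm³
m(Ag) = 0.1361 × 10.49 = 1.428 g
n(Ag) = 1.428 / 107.87 = 0.01324 mol; n(e⁻) = 0.01324 mol
Q = 0.01324 × 96500 / 0.735 = 1738 C
t = 1738 / 7.83 = 222.0 s

222 s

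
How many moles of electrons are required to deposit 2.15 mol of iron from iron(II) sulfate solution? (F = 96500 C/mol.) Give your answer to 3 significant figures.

Fe²⁺ + 2e⁻ → Fe, so n(e⁻) = 2 × 2.15 = 4.300 mol

4.30 mol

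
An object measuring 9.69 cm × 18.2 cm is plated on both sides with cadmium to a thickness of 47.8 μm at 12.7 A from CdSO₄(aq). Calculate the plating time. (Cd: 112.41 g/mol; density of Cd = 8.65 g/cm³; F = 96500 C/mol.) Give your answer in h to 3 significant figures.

0.548 h

Plated area = 2 × 9.69 × 18.2 = 352.7 cm²
Volume = 352.7 × 47.8×10⁻⁴ cm = 1.686 cm³
m(Cd) = 1.686 × 8.65 = 14.58 g
n(Cd) = 14.58 / 112.41 = 0.1297 mol; n(e⁻) = 2 × 0.1297 = 0.2594 mol
Q = 0.2594 × 96500 = 25030 C
t = 25030 / 12.7 = 1971 s = 0.548 h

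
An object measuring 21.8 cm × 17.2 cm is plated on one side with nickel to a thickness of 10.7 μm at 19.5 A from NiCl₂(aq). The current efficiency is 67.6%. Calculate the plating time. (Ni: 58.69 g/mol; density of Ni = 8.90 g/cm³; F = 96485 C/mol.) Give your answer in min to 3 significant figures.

14.8 min

Plated area = 21.8 × 17.2 = 375.0 cm²
Volume = 375.0 × 10.7×10⁻⁴ cm = 0.4013 cm³
m(Ni) = 0.4013 × 8.90 = 3.572 g
n(Ni) = 3.572 / 58.69 = 0.06086 mol; n(e⁻) = 2 × 0.06086 = 0.1217 mol
Q = 0.1217 × 96485 / 0.676 = 17370 C
t = 17370 / 19.5 = 890.8 s = 14.8 min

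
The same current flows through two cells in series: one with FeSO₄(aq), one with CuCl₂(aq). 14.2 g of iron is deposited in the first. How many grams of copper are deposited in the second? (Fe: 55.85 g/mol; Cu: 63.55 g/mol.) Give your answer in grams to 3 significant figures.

16.2 g

n(Fe) = 14.2 / 55.85 = 0.2543 mol
Fe²⁺ + 2e⁻ → Fe, so n(e⁻) = 2 × 0.2543 = 0.5086 mol
Same current for the same time ⇒ same n(e⁻) = 0.5086 mol in both cells.
Cu²⁺ + 2e⁻ → Cu, so n(Cu) = 0.5086 / 2 = 0.2543 mol
m(Cu) = 0.2543 × 63.55 = 16.2 g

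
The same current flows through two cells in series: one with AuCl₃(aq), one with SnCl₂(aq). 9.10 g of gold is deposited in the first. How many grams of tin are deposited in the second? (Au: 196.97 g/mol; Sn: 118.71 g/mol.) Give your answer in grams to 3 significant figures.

n(Au) = 9.10 / 196.97 = 0.04620 mol
Au³⁺ + 3e⁻ → Au, so n(e⁻) = 3 × 0.04620 = 0.1386 mol
Since the cells are in series, n(e⁻) in the Sn cell is also 0.1386 mol.
Sn²⁺ + 2e⁻ → Sn, so n(Sn) = 0.1386 / 2 = 0.06930 mol
m(Sn) = 0.06930 × 118.71 = 8.23 g

8.23 g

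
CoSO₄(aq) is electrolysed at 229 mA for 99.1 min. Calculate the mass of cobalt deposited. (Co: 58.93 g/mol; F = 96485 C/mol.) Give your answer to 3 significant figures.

0.416 g

Q = 0.229 A × 5946 s = 1362 C
n(e⁻) = 1362 / 96485 = 0.01412 mol
Co²⁺ + 2e⁻ → Co, so n(Co) = 0.01412 / 2 = 0.007060 mol
m = 0.007060 × 58.93 = 0.416 g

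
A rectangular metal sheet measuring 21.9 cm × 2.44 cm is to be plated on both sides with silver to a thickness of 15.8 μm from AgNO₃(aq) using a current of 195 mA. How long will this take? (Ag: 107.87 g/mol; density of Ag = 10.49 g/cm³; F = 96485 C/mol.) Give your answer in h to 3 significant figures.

2.26 h

Plated area = 2 × 21.9 × 2.44 = 106.9 cm²
Volume = 106.9 × 15.8×10⁻⁴ cm = 0.1689 cm³
m(Ag) = 0.1689 × 10.49 = 1.772 g
n(Ag) = 1.772 / 107.87 = 0.01643 mol; n(e⁻) = 0.01643 mol
Q = 0.01643 × 96485 = 1585 C
t = 1585 / 0.195 = 8128 s = 2.26 h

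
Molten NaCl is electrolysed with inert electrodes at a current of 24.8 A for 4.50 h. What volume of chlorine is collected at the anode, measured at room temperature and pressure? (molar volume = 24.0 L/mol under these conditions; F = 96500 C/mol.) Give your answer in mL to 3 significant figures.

50000 mL

Q = It = 24.8 × 16200 = 4.018×10^5 C
n(e⁻) = Q/F = 4.018×10^5/96500 = 4.164 mol
2Cl⁻ → Cl₂ + 2e⁻, so n(Cl₂) = 4.164 / 2 = 2.082 mol
V = 2.082 × 24.0 = 49.97 L
= 50000 mL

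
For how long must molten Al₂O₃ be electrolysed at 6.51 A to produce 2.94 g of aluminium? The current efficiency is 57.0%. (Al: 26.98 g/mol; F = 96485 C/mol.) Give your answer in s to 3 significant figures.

8500 s

n(Al) = 2.94 / 26.98 = 0.1090 mol
Al³⁺ + 3e⁻ → Al, so n(e⁻) = 3 × 0.1090 = 0.3270 mol
Q = 0.3270 × 96485 / 0.570 = 55350 C
t = Q / I = 55350 / 6.51 = 8502 s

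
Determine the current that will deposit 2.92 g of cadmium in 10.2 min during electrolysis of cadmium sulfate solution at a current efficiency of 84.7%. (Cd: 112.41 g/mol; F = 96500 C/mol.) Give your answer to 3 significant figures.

9.67 A

n(Cd) = 2.92 / 112.41 = 0.02598 mol
Cd²⁺ + 2e⁻ → Cd, so n(e⁻) = 2 × 0.02598 = 0.05196 mol
Q = 0.05196 × 96500 / 0.847 = 5920 C
I = Q / t = 5920 / 612 s = 9.67 A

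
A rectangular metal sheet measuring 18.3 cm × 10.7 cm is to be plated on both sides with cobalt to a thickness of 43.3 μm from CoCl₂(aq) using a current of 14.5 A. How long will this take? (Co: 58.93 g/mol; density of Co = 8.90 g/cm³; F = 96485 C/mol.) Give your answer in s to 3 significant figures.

Plated area = 2 × 18.3 × 10.7 = 391.6 cm²
Volume = 391.6 × 43.3×10⁻⁴ cm = 1.696 cm³
m(Co) = 1.696 × 8.90 = 15.09 g
n(Co) = 15.09 / 58.93 = 0.2561 mol; n(e⁻) = 2 × 0.2561 = 0.5122 mol
Q = 0.5122 × 96485 = 49420 C
t = 49420 / 14.5 = 3408 s

3410 s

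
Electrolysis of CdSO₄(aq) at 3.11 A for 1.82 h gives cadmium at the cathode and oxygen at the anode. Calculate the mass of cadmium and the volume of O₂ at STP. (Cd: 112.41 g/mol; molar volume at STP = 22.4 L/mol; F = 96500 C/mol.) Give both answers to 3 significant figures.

11.9 g Cd; 1.18 L O₂

Q = 3.11 × 6552 = 20380 C; n(e⁻) = 20380 / 96500 = 0.2112 mol
Cathode: Cd²⁺ + 2e⁻ → Cd → n(Cd) = 0.2112/2 = 0.1056 mol → 11.9 g
Anode: 2H₂O → O₂ + 4H⁺ + 4e⁻ → n(O₂) = 0.2112/4 = 0.05280 mol → 1.18 L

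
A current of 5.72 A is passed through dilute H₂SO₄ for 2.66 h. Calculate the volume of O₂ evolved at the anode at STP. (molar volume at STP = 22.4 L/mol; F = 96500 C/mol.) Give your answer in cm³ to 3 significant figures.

3180 cm³

Q = 5.72 A × 9576 s = 54770 C
n(e⁻) = 54770 / 96500 = 0.5676 mol
2H₂O → O₂ + 4H⁺ + 4e⁻, so n(O₂) = 0.5676 / 4 = 0.1419 mol
V = 0.1419 × 22.4 = 3.179 L
= 3180 cm³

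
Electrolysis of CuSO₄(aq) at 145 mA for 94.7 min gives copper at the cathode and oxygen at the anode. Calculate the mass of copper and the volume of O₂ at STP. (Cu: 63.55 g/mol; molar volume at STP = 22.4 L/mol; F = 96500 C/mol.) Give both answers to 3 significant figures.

Q = 0.145 × 5682 = 823.9 C; n(e⁻) = 823.9 / 96500 = 0.008538 mol
Cathode: Cu²⁺ + 2e⁻ → Cu → n(Cu) = 0.008538/2 = 0.004269 mol → 0.271 g
Anode: 2H₂O → O₂ + 4H⁺ + 4e⁻ → n(O₂) = 0.008538/4 = 0.002135 mol → 0.0478 L

0.271 g Cu; 0.0478 L O₂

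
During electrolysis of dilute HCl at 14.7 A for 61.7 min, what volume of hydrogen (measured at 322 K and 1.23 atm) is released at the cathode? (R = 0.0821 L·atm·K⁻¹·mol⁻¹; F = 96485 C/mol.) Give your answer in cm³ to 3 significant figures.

Q = 14.7 A × 3702 s = 54420 C
Moles of electrons = 54420 / 96485 = 0.5640 mol
2H⁺ + 2e⁻ → H₂, so n(H₂) = 0.5640 / 2 = 0.2820 mol
V = nRT/P = 0.2820 × 0.0821 × 322 / 1.23 = 6.061 L
= 6060 cm³

6060 cm³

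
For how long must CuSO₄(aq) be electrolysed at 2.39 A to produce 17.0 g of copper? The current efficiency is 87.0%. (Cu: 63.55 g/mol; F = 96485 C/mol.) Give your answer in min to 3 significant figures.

414 min

n(Cu) = 17.0 / 63.55 = 0.2675 mol
Cu²⁺ + 2e⁻ → Cu, so n(e⁻) = 2 × 0.2675 = 0.5350 mol
Q = 0.5350 × 96485 / 0.870 = 59330 C
t = Q / I = 59330 / 2.39 = 24820 s = 414 min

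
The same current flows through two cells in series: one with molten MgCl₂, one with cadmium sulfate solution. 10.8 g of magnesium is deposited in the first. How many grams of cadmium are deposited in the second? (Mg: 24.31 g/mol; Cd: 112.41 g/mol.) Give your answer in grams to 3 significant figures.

49.9 g

n(Mg) = 10.8 / 24.31 = 0.4443 mol
Mg²⁺ + 2e⁻ → Mg, so n(e⁻) = 2 × 0.4443 = 0.8886 mol
In series, the same 0.8886 mol of electrons flows through the second cell.
Cd²⁺ + 2e⁻ → Cd, so n(Cd) = 0.8886 / 2 = 0.4443 mol
m(Cd) = 0.4443 × 112.41 = 49.9 g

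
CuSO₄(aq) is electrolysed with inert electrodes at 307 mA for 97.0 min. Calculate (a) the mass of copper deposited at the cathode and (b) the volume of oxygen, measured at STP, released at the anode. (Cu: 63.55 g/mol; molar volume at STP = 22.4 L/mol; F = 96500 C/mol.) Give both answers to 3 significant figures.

0.588 g Cu; 0.104 L O₂

Q = 0.307 × 5820 = 1787 C; n(e⁻) = 1787 / 96500 = 0.01852 mol
Cathode: Cu²⁺ + 2e⁻ → Cu → n(Cu) = 0.01852/2 = 0.009260 mol → 0.588 g
Anode: 2H₂O → O₂ + 4H⁺ + 4e⁻ → n(O₂) = 0.01852/4 = 0.004630 mol → 0.104 L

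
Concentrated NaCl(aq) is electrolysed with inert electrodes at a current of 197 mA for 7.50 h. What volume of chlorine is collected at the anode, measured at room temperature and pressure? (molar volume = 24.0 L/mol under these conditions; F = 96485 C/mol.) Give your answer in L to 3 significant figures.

0.662 L

Q = 0.197 A × 27000 s = 5319 C
n(e⁻) = 5319 / 96485 = 0.05513 mol
2Cl⁻ → Cl₂ + 2e⁻, so n(Cl₂) = 0.05513 / 2 = 0.02757 mol
V = 0.02757 × 24.0 = 0.6617 L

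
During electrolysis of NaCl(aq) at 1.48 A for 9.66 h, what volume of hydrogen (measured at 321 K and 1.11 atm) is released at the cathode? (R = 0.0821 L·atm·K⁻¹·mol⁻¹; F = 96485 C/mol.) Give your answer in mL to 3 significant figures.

Q = It = 1.48 × 34776 = 51470 C
n(e⁻) = 51470 / 96485 = 0.5335 mol
2H⁺ + 2e⁻ → H₂, so n(H₂) = 0.5335 / 2 = 0.2668 mol
V = nRT/P = 0.2668 × 0.0821 × 321 / 1.11 = 6.334 L
= 6330 mL

6330 mL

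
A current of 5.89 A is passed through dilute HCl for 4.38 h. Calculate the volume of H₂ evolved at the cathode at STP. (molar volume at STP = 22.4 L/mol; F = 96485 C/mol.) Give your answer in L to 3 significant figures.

10.8 L

Q = It = 5.89 × 15768 = 92870 C
n(e⁻) = 92870 / 96485 = 0.9625 mol
2H⁺ + 2e⁻ → H₂, so n(H₂) = 0.9625 / 2 = 0.4813 mol
V = 0.4813 × 22.4 = 10.78 L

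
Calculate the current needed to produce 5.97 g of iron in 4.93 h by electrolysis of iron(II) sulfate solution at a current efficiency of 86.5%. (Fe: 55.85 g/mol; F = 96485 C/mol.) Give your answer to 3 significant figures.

1.34 A

n(Fe) = 5.97 / 55.85 = 0.1069 mol
Fe²⁺ + 2e⁻ → Fe, so n(e⁻) = 2 × 0.1069 = 0.2138 mol
Q = 0.2138 × 96485 / 0.865 = 23850 C
I = Q / t = 23850 / 17748 s = 1.34 A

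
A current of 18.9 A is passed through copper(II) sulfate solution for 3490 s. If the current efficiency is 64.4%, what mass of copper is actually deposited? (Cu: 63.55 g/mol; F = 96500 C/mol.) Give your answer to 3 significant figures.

Q = 18.9 × 3490 = 65960 C
n(e⁻) = 65960 / 96500 = 0.6835 mol
Cu²⁺ + 2e⁻ → Cu, so theoretical m(Cu) = 0.3418 × 63.55 = 21.72 g
Actual mass = 64.4% × 21.72 = 14.0 g

14.0 g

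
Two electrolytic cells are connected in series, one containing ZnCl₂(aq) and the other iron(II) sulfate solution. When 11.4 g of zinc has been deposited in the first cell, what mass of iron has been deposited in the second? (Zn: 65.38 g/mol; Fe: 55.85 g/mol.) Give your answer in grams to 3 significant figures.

n(Zn) = 11.4 / 65.38 = 0.1744 mol
Zn²⁺ + 2e⁻ → Zn, so n(e⁻) = 2 × 0.1744 = 0.3488 mol
Same current for the same time ⇒ same n(e⁻) = 0.3488 mol in both cells.
Fe²⁺ + 2e⁻ → Fe, so n(Fe) = 0.3488 / 2 = 0.1744 mol
m(Fe) = 0.1744 × 55.85 = 9.74 g

9.74 g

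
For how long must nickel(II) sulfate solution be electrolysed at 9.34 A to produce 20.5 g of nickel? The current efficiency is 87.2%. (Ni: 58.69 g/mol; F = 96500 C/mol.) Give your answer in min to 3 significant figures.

138 min

n(Ni) = 20.5 / 58.69 = 0.3493 mol
Ni²⁺ + 2e⁻ → Ni, so n(e⁻) = 2 × 0.3493 = 0.6986 mol
Q = 0.6986 × 96500 / 0.872 = 77310 C
t = Q / I = 77310 / 9.34 = 8277 s = 138 min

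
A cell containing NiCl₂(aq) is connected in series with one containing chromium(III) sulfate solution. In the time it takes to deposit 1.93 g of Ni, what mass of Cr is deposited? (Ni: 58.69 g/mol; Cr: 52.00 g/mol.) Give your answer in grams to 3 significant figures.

n(Ni) = 1.93 / 58.69 = 0.03288 mol
Ni²⁺ + 2e⁻ → Ni, so n(e⁻) = 2 × 0.03288 = 0.06576 mol
In series, the same 0.06576 mol of electrons flows through the second cell.
Cr³⁺ + 3e⁻ → Cr, so n(Cr) = 0.06576 / 3 = 0.02192 mol
m(Cr) = 0.02192 × 52.00 = 1.14 g

1.14 g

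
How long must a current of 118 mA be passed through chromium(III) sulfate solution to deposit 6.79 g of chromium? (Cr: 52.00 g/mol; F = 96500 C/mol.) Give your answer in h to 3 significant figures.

n(Cr) = 6.79 / 52.00 = 0.1306 mol
Cr³⁺ + 3e⁻ → Cr, so n(e⁻) = 3 × 0.1306 = 0.3918 mol
Q = 0.3918 × 96500 = 37810 C
t = Q / I = 37810 / 0.118 = 3.204×10^5 s = 89.0 h

89.0 h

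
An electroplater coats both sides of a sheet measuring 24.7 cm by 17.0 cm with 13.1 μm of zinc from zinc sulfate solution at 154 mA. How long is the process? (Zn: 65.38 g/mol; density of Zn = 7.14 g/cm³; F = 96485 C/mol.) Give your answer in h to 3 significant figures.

Plated area = 2 × 24.7 × 17.0 = 839.8 cm²
Volume = 839.8 × 13.1×10⁻⁴ cm = 1.100 cm³
m(Zn) = 1.100 × 7.14 = 7.854 g
n(Zn) = 7.854 / 65.38 = 0.1201 mol; n(e⁻) = 2 × 0.1201 = 0.2402 mol
Q = 0.2402 × 96485 = 23180 C
t = 23180 / 0.154 = 1.505×10^5 s = 41.8 h

41.8 h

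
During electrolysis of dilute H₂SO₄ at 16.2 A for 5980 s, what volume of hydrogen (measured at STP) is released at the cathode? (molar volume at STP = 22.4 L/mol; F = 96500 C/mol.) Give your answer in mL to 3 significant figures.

11200 mL

Q = 16.2 A × 5980 s = 96880 C
n(e⁻) = Q/F = 96880/96500 = 1.004 mol
2H⁺ + 2e⁻ → H₂, so n(H₂) = 1.004 / 2 = 0.5020 mol
V = 0.5020 × 22.4 = 11.24 L
= 11200 mL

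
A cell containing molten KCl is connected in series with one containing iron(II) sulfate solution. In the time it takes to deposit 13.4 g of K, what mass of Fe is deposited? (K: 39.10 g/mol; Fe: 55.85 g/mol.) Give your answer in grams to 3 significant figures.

n(K) = 13.4 / 39.10 = 0.3427 mol
K⁺ + e⁻ → K, so n(e⁻) = 0.3427 mol
Same current for the same time ⇒ same n(e⁻) = 0.3427 mol in both cells.
Fe²⁺ + 2e⁻ → Fe, so n(Fe) = 0.3427 / 2 = 0.1714 mol
m(Fe) = 0.1714 × 55.85 = 9.57 g

9.57 g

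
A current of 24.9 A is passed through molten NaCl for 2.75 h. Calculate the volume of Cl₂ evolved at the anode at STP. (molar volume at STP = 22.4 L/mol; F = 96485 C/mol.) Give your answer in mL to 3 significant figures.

28600 mL

Q = 24.9 A × 9900 s = 2.465×10^5 C
Moles of electrons = 2.465×10^5 / 96485 = 2.555 mol
2Cl⁻ → Cl₂ + 2e⁻, so n(Cl₂) = 2.555 / 2 = 1.278 mol
V = 1.278 × 22.4 = 28.63 L
= 28600 mL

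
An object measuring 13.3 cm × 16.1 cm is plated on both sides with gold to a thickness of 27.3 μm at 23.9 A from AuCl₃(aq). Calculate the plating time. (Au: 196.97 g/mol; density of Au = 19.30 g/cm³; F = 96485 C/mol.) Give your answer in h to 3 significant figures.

0.385 h

Plated area = 2 × 13.3 × 16.1 = 428.3 cm²
Volume = 428.3 × 27.3×10⁻⁴ cm = 1.169 cm³
m(Au) = 1.169 × 19.30 = 22.56 g
n(Au) = 22.56 / 196.97 = 0.1145 mol; n(e⁻) = 3 × 0.1145 = 0.3435 mol
Q = 0.3435 × 96485 = 33140 C
t = 33140 / 23.9 = 1387 s = 0.385 h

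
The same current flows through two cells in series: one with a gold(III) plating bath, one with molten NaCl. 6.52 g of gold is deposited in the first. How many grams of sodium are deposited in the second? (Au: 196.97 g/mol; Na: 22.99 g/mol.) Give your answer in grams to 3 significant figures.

n(Au) = 6.52 / 196.97 = 0.03310 mol
Au³⁺ + 3e⁻ → Au, so n(e⁻) = 3 × 0.03310 = 0.09930 mol
Same current for the same time ⇒ same n(e⁻) = 0.09930 mol in both cells.
Na⁺ + e⁻ → Na, so n(Na) = 0.09930 mol
m(Na) = 0.09930 × 22.99 = 2.28 g

2.28 g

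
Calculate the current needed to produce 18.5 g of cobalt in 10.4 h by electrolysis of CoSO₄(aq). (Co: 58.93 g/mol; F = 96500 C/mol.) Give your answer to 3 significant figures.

1.62 A

n(Co) = 18.5 / 58.93 = 0.3139 mol
Co²⁺ + 2e⁻ → Co, so n(e⁻) = 2 × 0.3139 = 0.6278 mol
Q = 0.6278 × 96500 = 60580 C
I = Q / t = 60580 / 37440 s = 1.62 A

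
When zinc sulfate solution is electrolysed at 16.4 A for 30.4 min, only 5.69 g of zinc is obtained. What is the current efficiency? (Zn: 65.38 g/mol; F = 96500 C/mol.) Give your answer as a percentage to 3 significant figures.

56.2%

Q = 16.4 × 1824 = 29910 C
n(e⁻) = 29910 / 96500 = 0.3099 mol
Zn²⁺ + 2e⁻ → Zn, so theoretical n(Zn) = 0.1550 mol → 10.13 g
Efficiency = 5.69 / 10.13 = 0.5617 = 56.2%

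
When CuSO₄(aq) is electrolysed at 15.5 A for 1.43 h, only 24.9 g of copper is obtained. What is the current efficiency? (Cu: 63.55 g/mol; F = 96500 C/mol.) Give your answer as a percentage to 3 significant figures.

Q = 15.5 × 5148 = 79790 C
n(e⁻) = 79790 / 96500 = 0.8268 mol
Cu²⁺ + 2e⁻ → Cu, so theoretical n(Cu) = 0.4134 mol → 26.27 g
Efficiency = 24.9 / 26.27 = 0.9478 = 94.8%

94.8%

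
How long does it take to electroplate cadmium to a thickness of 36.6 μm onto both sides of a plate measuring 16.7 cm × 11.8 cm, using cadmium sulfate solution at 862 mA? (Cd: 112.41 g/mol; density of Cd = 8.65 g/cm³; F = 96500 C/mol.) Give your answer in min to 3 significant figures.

Plated area = 2 × 16.7 × 11.8 = 394.1 cm²
Volume = 394.1 × 36.6×10⁻⁴ cm = 1.442 cm³
m(Cd) = 1.442 × 8.65 = 12.47 g
n(Cd) = 12.47 / 112.41 = 0.1109 mol; n(e⁻) = 2 × 0.1109 = 0.2218 mol
Q = 0.2218 × 96500 = 21400 C
t = 21400 / 0.862 = 24830 s = 414 min

414 min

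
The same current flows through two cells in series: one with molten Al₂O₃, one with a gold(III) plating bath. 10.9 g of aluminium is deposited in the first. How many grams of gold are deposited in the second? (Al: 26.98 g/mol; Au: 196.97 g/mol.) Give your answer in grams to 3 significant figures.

79.6 g

n(Al) = 10.9 / 26.98 = 0.4040 mol
Al³⁺ + 3e⁻ → Al, so n(e⁻) = 3 × 0.4040 = 1.212 mol
Since the cells are in series, n(e⁻) in the Au cell is also 1.212 mol.
Au³⁺ + 3e⁻ → Au, so n(Au) = 1.212 / 3 = 0.4040 mol
m(Au) = 0.4040 × 196.97 = 79.6 g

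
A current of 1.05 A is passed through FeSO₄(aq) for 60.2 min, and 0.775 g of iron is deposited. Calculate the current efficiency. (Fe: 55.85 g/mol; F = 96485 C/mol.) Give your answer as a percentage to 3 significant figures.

70.6%

Q = 1.05 × 3612 = 3793 C
n(e⁻) = 3793 / 96485 = 0.03931 mol
Fe²⁺ + 2e⁻ → Fe, so theoretical n(Fe) = 0.01966 mol → 1.098 g
Efficiency = 0.775 / 1.098 = 0.7058 = 70.6%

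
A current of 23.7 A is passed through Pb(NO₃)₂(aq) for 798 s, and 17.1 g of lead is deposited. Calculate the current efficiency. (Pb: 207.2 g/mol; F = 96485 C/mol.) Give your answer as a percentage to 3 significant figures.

84.2%

Q = 23.7 × 798 = 18910 C
n(e⁻) = 18910 / 96485 = 0.1960 mol
Pb²⁺ + 2e⁻ → Pb, so theoretical n(Pb) = 0.09800 mol → 20.31 g
Efficiency = 17.1 / 20.31 = 0.8419 = 84.2%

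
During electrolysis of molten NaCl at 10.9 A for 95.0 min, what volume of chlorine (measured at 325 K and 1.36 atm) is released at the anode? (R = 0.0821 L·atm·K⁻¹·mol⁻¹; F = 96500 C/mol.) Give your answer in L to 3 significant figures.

Q = It = 10.9 × 5700 = 62130 C
n(e⁻) = Q/F = 62130/96500 = 0.6438 mol
2Cl⁻ → Cl₂ + 2e⁻, so n(Cl₂) = 0.6438 / 2 = 0.3219 mol
V = nRT/P = 0.3219 × 0.0821 × 325 / 1.36 = 6.316 L

6.32 L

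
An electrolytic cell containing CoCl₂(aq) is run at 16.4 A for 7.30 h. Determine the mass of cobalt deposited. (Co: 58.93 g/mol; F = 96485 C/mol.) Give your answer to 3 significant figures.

Q = 16.4 A × 26280 s = 4.310×10^5 C
n(e⁻) = 4.310×10^5 / 96485 = 4.467 mol
Co²⁺ + 2e⁻ → Co, so n(Co) = 4.467 / 2 = 2.234 mol
m = 2.234 × 58.93 = 132 g

132 g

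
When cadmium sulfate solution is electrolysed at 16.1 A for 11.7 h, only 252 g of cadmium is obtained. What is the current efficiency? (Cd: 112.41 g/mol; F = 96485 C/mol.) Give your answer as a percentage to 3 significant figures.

63.8%

Q = 16.1 × 42120 = 6.781×10^5 C
n(e⁻) = 6.781×10^5 / 96485 = 7.028 mol
Cd²⁺ + 2e⁻ → Cd, so theoretical n(Cd) = 3.514 mol → 395.0 g
Efficiency = 252 / 395.0 = 0.6380 = 63.8%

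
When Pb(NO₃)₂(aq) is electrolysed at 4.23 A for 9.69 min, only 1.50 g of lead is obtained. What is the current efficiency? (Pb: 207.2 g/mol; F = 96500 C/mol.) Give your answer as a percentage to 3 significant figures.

Q = 4.23 × 581.4 = 2459 C
n(e⁻) = 2459 / 96500 = 0.02548 mol
Pb²⁺ + 2e⁻ → Pb, so theoretical n(Pb) = 0.01274 mol → 2.640 g
Efficiency = 1.50 / 2.640 = 0.5682 = 56.8%

56.8%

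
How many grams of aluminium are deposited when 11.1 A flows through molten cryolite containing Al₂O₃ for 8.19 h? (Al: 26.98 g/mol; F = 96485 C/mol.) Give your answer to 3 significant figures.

Charge passed = 11.1 × 29484 = 3.273×10^5 C
Moles of electrons = 3.273×10^5 / 96485 = 3.392 mol
Al³⁺ + 3e⁻ → Al, so n(Al) = 3.392 / 3 = 1.131 mol
m = 1.131 × 26.98 = 30.5 g

30.5 g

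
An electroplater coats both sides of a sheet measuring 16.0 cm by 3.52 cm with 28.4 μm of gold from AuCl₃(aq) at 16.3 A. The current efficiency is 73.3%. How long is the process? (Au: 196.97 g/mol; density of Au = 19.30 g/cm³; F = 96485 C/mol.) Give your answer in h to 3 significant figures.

Plated area = 2 × 16.0 × 3.52 = 112.6 cm²
Volume = 112.6 × 28.4×10⁻⁴ cm = 0.3198 cm³
m(Au) = 0.3198 × 19.30 = 6.172 g
n(Au) = 6.172 / 196.97 = 0.03133 mol; n(e⁻) = 3 × 0.03133 = 0.09399 mol
Q = 0.09399 × 96485 / 0.733 = 12370 C
t = 12370 / 16.3 = 758.9 s = 0.211 h

0.211 h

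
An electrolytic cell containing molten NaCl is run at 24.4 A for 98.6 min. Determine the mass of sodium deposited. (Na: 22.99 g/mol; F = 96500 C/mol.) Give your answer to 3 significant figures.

34.4 g

Charge passed = 24.4 × 5916 = 1.444×10^5 C
n(e⁻) = 1.444×10^5 / 96500 = 1.496 mol
Na⁺ + e⁻ → Na, so n(Na) = 1.496 mol
m = 1.496 × 22.99 = 34.4 g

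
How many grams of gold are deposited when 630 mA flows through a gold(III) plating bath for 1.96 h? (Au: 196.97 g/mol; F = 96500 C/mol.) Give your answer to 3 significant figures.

Charge passed = 0.630 × 7056 = 4445 C
Moles of electrons = 4445 / 96500 = 0.04606 mol
Au³⁺ + 3e⁻ → Au, so n(Au) = 0.04606 / 3 = 0.01535 mol
m = 0.01535 × 196.97 = 3.02 g

3.02 g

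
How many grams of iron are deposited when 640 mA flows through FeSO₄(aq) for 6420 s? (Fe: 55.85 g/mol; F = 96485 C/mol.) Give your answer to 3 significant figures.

1.19 g

Q = It = 0.640 × 6420 = 4109 C
Moles of electrons = 4109 / 96485 = 0.04259 mol
Fe²⁺ + 2e⁻ → Fe, so n(Fe) = 0.04259 / 2 = 0.02130 mol
m = 0.02130 × 55.85 = 1.19 g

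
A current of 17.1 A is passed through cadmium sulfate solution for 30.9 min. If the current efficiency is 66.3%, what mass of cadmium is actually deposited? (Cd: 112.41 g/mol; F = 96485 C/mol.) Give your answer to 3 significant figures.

Q = 17.1 × 1854 = 31700 C
n(e⁻) = 31700 / 96485 = 0.3285 mol
Cd²⁺ + 2e⁻ → Cd, so theoretical m(Cd) = 0.1643 × 112.41 = 18.47 g
Actual mass = 66.3% × 18.47 = 12.2 g

12.2 g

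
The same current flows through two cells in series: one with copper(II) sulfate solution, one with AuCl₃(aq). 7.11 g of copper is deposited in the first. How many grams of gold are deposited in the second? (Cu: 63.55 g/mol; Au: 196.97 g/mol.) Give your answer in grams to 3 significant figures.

14.7 g

n(Cu) = 7.11 / 63.55 = 0.1119 mol
Cu²⁺ + 2e⁻ → Cu, so n(e⁻) = 2 × 0.1119 = 0.2238 mol
The cells are in series, so the same charge (and hence the same n(e⁻) = 0.2238 mol) passes through both.
Au³⁺ + 3e⁻ → Au, so n(Au) = 0.2238 / 3 = 0.07460 mol
m(Au) = 0.07460 × 196.97 = 14.7 g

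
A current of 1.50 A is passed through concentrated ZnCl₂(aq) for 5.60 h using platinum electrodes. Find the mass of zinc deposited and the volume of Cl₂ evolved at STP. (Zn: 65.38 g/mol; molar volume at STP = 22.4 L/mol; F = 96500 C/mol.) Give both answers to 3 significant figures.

10.2 g Zn; 3.51 L Cl₂

Q = 1.50 × 20160 = 30240 C; n(e⁻) = 30240 / 96500 = 0.3134 mol
Cathode: Zn²⁺ + 2e⁻ → Zn → n(Zn) = 0.3134/2 = 0.1567 mol → 10.2 g
Anode: 2Cl⁻ → Cl₂ + 2e⁻ → n(Cl₂) = 0.3134/2 = 0.1567 mol → 3.51 L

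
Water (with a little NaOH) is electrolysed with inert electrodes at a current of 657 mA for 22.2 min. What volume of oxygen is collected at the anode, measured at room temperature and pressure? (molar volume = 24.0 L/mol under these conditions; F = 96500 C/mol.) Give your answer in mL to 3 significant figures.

54.4 mL

Q = 0.657 A × 1332 s = 875.1 C
n(e⁻) = Q/F = 875.1/96500 = 0.009068 mol
2H₂O → O₂ + 4H⁺ + 4e⁻, so n(O₂) = 0.009068 / 4 = 0.002267 mol
V = 0.002267 × 24.0 = 0.05441 L
= 54.4 mL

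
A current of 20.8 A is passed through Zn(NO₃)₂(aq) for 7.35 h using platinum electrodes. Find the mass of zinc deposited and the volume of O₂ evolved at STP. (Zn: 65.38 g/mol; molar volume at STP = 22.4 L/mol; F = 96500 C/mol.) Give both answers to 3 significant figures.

Q = 20.8 × 26460 = 5.504×10^5 C; n(e⁻) = 5.504×10^5 / 96500 = 5.704 mol
Cathode: Zn²⁺ + 2e⁻ → Zn → n(Zn) = 5.704/2 = 2.852 mol → 186 g
Anode: 2H₂O → O₂ + 4H⁺ + 4e⁻ → n(O₂) = 5.704/4 = 1.426 mol → 31.9 L

186 g Zn; 31.9 L O₂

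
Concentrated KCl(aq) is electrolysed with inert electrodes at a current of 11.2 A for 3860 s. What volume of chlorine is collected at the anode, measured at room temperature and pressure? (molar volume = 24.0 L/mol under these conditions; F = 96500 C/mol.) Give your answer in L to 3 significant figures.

Q = 11.2 A × 3860 s = 43230 C
Moles of electrons = 43230 / 96500 = 0.4480 mol
2Cl⁻ → Cl₂ + 2e⁻, so n(Cl₂) = 0.4480 / 2 = 0.2240 mol
V = 0.2240 × 24.0 = 5.376 L

5.38 L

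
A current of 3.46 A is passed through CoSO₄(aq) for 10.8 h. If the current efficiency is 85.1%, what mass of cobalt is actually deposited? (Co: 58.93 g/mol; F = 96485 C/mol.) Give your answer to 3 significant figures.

Q = 3.46 × 38880 = 1.345×10^5 C
n(e⁻) = 1.345×10^5 / 96485 = 1.394 mol
Co²⁺ + 2e⁻ → Co, so theoretical m(Co) = 0.6970 × 58.93 = 41.07 g
Actual mass = 85.1% × 41.07 = 35.0 g

35.0 g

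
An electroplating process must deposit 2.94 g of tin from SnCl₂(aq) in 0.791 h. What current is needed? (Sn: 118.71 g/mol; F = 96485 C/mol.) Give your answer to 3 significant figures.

n(Sn) = 2.94 / 118.71 = 0.02477 mol
Sn²⁺ + 2e⁻ → Sn, so n(e⁻) = 2 × 0.02477 = 0.04954 mol
Q = 0.04954 × 96485 = 4780 C
I = Q / t = 4780 / 2847.6 s = 1.68 A

1.68 A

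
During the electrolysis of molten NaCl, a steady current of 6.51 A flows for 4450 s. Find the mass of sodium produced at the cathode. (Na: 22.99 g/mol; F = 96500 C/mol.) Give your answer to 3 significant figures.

6.90 g

Q = It = 6.51 × 4450 = 28970 C
n(e⁻) = Q/F = 28970/96500 = 0.3002 mol
Na⁺ + e⁻ → Na, so n(Na) = 0.3002 mol
m = 0.3002 × 22.99 = 6.90 g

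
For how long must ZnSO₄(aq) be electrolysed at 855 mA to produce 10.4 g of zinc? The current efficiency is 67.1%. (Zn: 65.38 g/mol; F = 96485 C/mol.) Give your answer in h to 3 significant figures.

n(Zn) = 10.4 / 65.38 = 0.1591 mol
Zn²⁺ + 2e⁻ → Zn, so n(e⁻) = 2 × 0.1591 = 0.3182 mol
Q = 0.3182 × 96485 / 0.671 = 45750 C
t = Q / I = 45750 / 0.855 = 53510 s = 14.9 h

14.9 h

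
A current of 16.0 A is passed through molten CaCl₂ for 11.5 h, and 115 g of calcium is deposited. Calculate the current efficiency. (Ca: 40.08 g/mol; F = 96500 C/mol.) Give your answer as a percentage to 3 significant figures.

83.6%

Q = 16.0 × 41400 = 6.624×10^5 C
n(e⁻) = 6.624×10^5 / 96500 = 6.864 mol
Ca²⁺ + 2e⁻ → Ca, so theoretical n(Ca) = 3.432 mol → 137.6 g
Efficiency = 115 / 137.6 = 0.8358 = 83.6%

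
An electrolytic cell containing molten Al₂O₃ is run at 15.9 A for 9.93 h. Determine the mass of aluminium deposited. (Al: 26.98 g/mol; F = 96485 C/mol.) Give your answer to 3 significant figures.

53.0 g

Q = It = 15.9 × 35748 = 5.684×10^5 C
n(e⁻) = Q/F = 5.684×10^5/96485 = 5.891 mol
Al³⁺ + 3e⁻ → Al, so n(Al) = 5.891 / 3 = 1.964 mol
m = 1.964 × 26.98 = 53.0 g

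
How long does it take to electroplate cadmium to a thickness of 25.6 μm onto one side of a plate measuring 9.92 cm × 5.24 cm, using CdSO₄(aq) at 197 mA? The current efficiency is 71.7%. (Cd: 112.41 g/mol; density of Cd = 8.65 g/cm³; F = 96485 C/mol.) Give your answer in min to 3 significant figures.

Plated area = 9.92 × 5.24 = 51.98 cm²
Volume = 51.98 × 25.6×10⁻⁴ cm = 0.1331 cm³
m(Cd) = 0.1331 × 8.65 = 1.151 g
n(Cd) = 1.151 / 112.41 = 0.01024 mol; n(e⁻) = 2 × 0.01024 = 0.02048 mol
Q = 0.02048 × 96485 / 0.717 = 2756 C
t = 2756 / 0.197 = 13990 s = 233 min

233 min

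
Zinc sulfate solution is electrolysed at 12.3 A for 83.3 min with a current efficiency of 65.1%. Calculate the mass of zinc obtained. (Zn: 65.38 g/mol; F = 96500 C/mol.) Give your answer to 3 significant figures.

Q = 12.3 × 4998 = 61480 C
n(e⁻) = 61480 / 96500 = 0.6371 mol
Zn²⁺ + 2e⁻ → Zn, so theoretical m(Zn) = 0.3186 × 65.38 = 20.83 g
Actual mass = 65.1% × 20.83 = 13.6 g

13.6 g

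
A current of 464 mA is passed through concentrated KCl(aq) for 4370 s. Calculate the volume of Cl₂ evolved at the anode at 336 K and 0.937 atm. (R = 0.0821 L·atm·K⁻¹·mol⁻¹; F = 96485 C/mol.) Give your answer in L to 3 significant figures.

0.309 L

Q = 0.464 A × 4370 s = 2028 C
Moles of electrons = 2028 / 96485 = 0.02102 mol
2Cl⁻ → Cl₂ + 2e⁻, so n(Cl₂) = 0.02102 / 2 = 0.01051 mol
V = nRT/P = 0.01051 × 0.0821 × 336 / 0.937 = 0.3094 L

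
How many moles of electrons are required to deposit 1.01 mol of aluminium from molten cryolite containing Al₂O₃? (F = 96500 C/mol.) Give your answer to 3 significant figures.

Al³⁺ + 3e⁻ → Al, so n(e⁻) = 3 × 1.01 = 3.030 mol

3.03 mol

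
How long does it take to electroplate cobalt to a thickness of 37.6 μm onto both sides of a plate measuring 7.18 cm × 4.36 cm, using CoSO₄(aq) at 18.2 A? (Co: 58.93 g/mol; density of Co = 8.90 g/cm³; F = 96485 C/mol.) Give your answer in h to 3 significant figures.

Plated area = 2 × 7.18 × 4.36 = 62.61 cm²
Volume = 62.61 × 37.6×10⁻⁴ cm = 0.2354 cm³
m(Co) = 0.2354 × 8.90 = 2.095 g
n(Co) = 2.095 / 58.93 = 0.03555 mol; n(e⁻) = 2 × 0.03555 = 0.07110 mol
Q = 0.07110 × 96485 = 6860 C
t = 6860 / 18.2 = 376.9 s = 0.105 h

0.105 h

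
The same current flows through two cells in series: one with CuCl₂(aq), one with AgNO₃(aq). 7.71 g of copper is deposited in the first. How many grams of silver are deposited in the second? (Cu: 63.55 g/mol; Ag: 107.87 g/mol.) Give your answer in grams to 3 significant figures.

26.2 g

n(Cu) = 7.71 / 63.55 = 0.1213 mol
Cu²⁺ + 2e⁻ → Cu, so n(e⁻) = 2 × 0.1213 = 0.2426 mol
The cells are in series, so the same charge (and hence the same n(e⁻) = 0.2426 mol) passes through both.
Ag⁺ + e⁻ → Ag, so n(Ag) = 0.2426 mol
m(Ag) = 0.2426 × 107.87 = 26.2 g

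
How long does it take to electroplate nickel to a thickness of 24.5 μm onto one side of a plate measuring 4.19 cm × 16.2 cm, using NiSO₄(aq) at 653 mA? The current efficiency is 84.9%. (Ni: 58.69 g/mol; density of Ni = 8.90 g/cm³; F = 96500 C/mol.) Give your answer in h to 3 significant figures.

Plated area = 4.19 × 16.2 = 67.88 cm²
Volume = 67.88 × 24.5×10⁻⁴ cm = 0.1663 cm³
m(Ni) = 0.1663 × 8.90 = 1.480 g
n(Ni) = 1.480 / 58.69 = 0.02522 mol; n(e⁻) = 2 × 0.02522 = 0.05044 mol
Q = 0.05044 × 96500 / 0.849 = 5733 C
t = 5733 / 0.653 = 8779 s = 2.44 h

2.44 h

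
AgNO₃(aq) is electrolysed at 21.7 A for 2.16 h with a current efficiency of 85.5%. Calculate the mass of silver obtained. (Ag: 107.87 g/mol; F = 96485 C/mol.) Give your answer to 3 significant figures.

Q = 21.7 × 7776 = 1.687×10^5 C
n(e⁻) = 1.687×10^5 / 96485 = 1.748 mol
Ag⁺ + e⁻ → Ag, so theoretical m(Ag) = 1.748 × 107.87 = 188.6 g
Actual mass = 85.5% × 188.6 = 161 g

161 g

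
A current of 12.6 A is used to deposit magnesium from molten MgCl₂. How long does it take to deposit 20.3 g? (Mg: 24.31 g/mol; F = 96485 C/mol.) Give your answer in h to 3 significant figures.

n(Mg) = 20.3 / 24.31 = 0.8350 mol
Mg²⁺ + 2e⁻ → Mg, so n(e⁻) = 2 × 0.8350 = 1.670 mol
Q = 1.670 × 96485 = 1.611×10^5 C
t = Q / I = 1.611×10^5 / 12.6 = 12790 s = 3.55 h

3.55 h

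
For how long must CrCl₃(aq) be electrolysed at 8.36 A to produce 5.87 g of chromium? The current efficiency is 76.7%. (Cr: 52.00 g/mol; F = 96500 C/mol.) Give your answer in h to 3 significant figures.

1.42 h

n(Cr) = 5.87 / 52.00 = 0.1129 mol
Cr³⁺ + 3e⁻ → Cr, so n(e⁻) = 3 × 0.1129 = 0.3387 mol
Q = 0.3387 × 96500 / 0.767 = 42610 C
t = Q / I = 42610 / 8.36 = 5097 s = 1.42 h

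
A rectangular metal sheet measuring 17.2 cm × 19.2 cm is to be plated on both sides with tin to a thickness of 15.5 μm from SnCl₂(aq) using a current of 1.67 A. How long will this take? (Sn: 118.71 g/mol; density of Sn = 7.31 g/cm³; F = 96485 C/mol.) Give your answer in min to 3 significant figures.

121 min

Plated area = 2 × 17.2 × 19.2 = 660.5 cm²
Volume = 660.5 × 15.5×10⁻⁴ cm = 1.024 cm³
m(Sn) = 1.024 × 7.31 = 7.485 g
n(Sn) = 7.485 / 118.71 = 0.06305 mol; n(e⁻) = 2 × 0.06305 = 0.1261 mol
Q = 0.1261 × 96485 = 12170 C
t = 12170 / 1.67 = 7287 s = 121 min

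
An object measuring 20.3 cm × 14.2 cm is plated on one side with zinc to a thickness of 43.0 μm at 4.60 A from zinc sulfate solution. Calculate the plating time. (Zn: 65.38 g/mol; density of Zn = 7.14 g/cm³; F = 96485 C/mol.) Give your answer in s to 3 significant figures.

Plated area = 20.3 × 14.2 = 288.3 cm²
Volume = 288.3 × 43.0×10⁻⁴ cm = 1.240 cm³
m(Zn) = 1.240 × 7.14 = 8.854 g
n(Zn) = 8.854 / 65.38 = 0.1354 mol; n(e⁻) = 2 × 0.1354 = 0.2708 mol
Q = 0.2708 × 96485 = 26130 C
t = 26130 / 4.60 = 5680 s

5680 s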